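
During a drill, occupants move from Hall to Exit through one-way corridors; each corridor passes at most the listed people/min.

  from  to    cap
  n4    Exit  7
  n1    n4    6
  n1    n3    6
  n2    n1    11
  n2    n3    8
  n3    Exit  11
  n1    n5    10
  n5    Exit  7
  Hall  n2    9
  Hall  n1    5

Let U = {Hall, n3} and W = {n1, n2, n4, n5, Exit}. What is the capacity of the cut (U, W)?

Edges leaving {Hall, n3}: Hall→n1 (5), Hall→n2 (9), n3→Exit (11).
Cut capacity = 5 + 9 + 11 = 25.

25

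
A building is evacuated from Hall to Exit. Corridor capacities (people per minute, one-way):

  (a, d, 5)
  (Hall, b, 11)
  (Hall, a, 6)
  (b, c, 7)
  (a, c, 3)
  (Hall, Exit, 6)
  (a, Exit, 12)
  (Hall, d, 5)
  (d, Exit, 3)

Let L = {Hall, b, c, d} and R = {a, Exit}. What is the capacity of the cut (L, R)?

Edges leaving {Hall, b, c, d}: Hall→a (6), Hall→Exit (6), d→Exit (3).
Cut capacity = 6 + 6 + 3 = 15.

15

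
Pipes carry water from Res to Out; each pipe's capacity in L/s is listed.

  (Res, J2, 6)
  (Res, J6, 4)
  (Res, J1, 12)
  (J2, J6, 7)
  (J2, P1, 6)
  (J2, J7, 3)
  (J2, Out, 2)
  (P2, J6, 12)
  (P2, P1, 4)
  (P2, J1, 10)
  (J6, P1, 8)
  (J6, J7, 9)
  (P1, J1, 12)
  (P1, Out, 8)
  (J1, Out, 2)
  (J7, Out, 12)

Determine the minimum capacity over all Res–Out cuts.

Augment Res→J2→Out: bottleneck 2, flow now 2.
Augment Res→J1→Out: bottleneck 2, flow now 4.
Augment Res→J2→P1→Out: bottleneck 4, flow now 8.
Augment Res→J6→P1→Out: bottleneck 4, flow now 12.
No augmenting path remains; maximum flow = 12.
By max-flow min-cut, the minimum cut capacity equals the max flow.
In the residual graph, reachable from Res: {Res, J1}.
Min-cut edges: Res→J2 (6), Res→J6 (4), J1→Out (2); capacity 6 + 4 + 2 = 12.

12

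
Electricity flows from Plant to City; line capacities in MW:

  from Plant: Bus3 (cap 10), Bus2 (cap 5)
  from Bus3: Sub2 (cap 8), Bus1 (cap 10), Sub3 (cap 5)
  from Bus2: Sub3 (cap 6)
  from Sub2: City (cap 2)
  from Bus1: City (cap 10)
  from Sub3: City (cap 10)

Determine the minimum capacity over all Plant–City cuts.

15

Augment Plant→Bus3→Sub2→City: bottleneck 2, flow now 2.
Augment Plant→Bus3→Bus1→City: bottleneck 8, flow now 10.
Augment Plant→Bus2→Sub3→City: bottleneck 5, flow now 15.
No augmenting path remains; maximum flow = 15.
By max-flow min-cut, the minimum cut capacity equals the max flow.
In the residual graph, reachable from Plant: {Plant}.
Min-cut edges: Plant→Bus3 (10), Plant→Bus2 (5); capacity 10 + 5 = 15.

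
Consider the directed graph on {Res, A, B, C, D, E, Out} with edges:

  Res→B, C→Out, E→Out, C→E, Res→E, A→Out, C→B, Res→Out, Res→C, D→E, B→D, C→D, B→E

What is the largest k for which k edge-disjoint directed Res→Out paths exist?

3

Assign every edge capacity 1; by Menger, the answer equals the max flow.
Path Res→Out (+1); total 1.
Path Res→C→Out (+1); total 2.
Path Res→E→Out (+1); total 3.
No residual Res→Out path; max flow = 3.
Certifying cut of size 3: {E→Out, Res→C, Res→Out}.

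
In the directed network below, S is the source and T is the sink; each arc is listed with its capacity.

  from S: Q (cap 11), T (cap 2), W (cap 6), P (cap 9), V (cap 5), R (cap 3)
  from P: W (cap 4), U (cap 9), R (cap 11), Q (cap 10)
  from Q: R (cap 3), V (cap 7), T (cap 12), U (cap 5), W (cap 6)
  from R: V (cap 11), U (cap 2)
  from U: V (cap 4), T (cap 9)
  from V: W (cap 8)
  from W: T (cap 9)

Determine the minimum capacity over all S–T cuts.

Augment S→T: bottleneck 2, flow now 2.
Augment S→Q→T: bottleneck 11, flow now 13.
Augment S→W→T: bottleneck 6, flow now 19.
Augment S→P→Q→T: bottleneck 1, flow now 20.
Augment S→P→U→T: bottleneck 8, flow now 28.
Augment S→R→U→T: bottleneck 1, flow now 29.
Augment S→V→W→T: bottleneck 3, flow now 32.
No augmenting path remains; maximum flow = 32.
By max-flow min-cut, the minimum cut capacity equals the max flow.
In the residual graph, reachable from S: {S, P, Q, R, U, V, W}.
Min-cut edges: S→T (2), Q→T (12), U→T (9), W→T (9); capacity 2 + 12 + 9 + 9 = 32.

32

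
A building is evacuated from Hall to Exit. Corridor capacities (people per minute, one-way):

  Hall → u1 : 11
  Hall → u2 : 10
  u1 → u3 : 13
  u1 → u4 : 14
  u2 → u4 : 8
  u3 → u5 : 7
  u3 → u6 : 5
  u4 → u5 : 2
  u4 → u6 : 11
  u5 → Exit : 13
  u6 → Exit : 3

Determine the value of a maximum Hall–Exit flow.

12

Augment Hall→u1→u3→u5→Exit: bottleneck 7, flow now 7.
Augment Hall→u1→u3→u6→Exit: bottleneck 3, flow now 10.
Augment Hall→u1→u4→u5→Exit: bottleneck 1, flow now 11.
Augment Hall→u2→u4→u5→Exit: bottleneck 1, flow now 12.
No augmenting path remains; maximum flow = 12.
In the residual graph, reachable from Hall: {Hall, u1, u2, u3, u4, u6}.
Min-cut edges: u3→u5 (7), u4→u5 (2), u6→Exit (3); capacity 7 + 2 + 3 = 12.
This cut is saturated, so no flow can exceed 12.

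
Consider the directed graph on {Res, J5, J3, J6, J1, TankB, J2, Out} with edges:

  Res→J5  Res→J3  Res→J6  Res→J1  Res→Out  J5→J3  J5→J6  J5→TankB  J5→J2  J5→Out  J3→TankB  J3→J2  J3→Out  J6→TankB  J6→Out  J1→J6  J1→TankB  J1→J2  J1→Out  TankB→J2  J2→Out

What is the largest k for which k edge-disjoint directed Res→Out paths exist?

5

Assign every edge capacity 1; by Menger, the answer equals the max flow.
Path Res→Out (+1); total 1.
Path Res→J5→Out (+1); total 2.
Path Res→J3→Out (+1); total 3.
Path Res→J6→Out (+1); total 4.
Path Res→J1→Out (+1); total 5.
No residual Res→Out path; max flow = 5.
Certifying cut of size 5: {Res→J1, Res→J3, Res→J5, Res→J6, Res→Out}.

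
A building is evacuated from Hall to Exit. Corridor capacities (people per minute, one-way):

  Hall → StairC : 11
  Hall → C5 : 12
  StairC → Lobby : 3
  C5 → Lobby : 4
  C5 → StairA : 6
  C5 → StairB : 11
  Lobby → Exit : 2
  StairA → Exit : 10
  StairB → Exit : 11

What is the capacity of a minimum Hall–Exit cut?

14

Augment Hall→StairC→Lobby→Exit: bottleneck 2, flow now 2.
Augment Hall→C5→StairA→Exit: bottleneck 6, flow now 8.
Augment Hall→C5→StairB→Exit: bottleneck 6, flow now 14.
No augmenting path remains; maximum flow = 14.
By max-flow min-cut, the minimum cut capacity equals the max flow.
In the residual graph, reachable from Hall: {Hall, StairC, Lobby}.
Min-cut edges: Hall→C5 (12), Lobby→Exit (2); capacity 12 + 2 = 14.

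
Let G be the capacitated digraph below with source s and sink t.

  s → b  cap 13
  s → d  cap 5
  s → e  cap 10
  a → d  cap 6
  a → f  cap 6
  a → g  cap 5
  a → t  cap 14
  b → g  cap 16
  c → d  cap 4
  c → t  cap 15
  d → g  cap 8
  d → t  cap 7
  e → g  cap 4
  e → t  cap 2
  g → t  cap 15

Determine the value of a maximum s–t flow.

22

Augment s→d→t: bottleneck 5, flow now 5.
Augment s→e→t: bottleneck 2, flow now 7.
Augment s→b→g→t: bottleneck 13, flow now 20.
Augment s→e→g→t: bottleneck 2, flow now 22.
No augmenting path remains; maximum flow = 22.
In the residual graph, reachable from s: {s, b, e, g}.
Min-cut edges: s→d (5), e→t (2), g→t (15); capacity 5 + 2 + 15 = 22.
This cut is saturated, so no flow can exceed 22.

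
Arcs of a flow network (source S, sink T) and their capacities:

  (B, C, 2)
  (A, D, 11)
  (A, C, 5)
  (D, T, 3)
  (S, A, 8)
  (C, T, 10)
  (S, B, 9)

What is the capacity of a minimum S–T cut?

10

Augment S→A→C→T: bottleneck 5, flow now 5.
Augment S→A→D→T: bottleneck 3, flow now 8.
Augment S→B→C→T: bottleneck 2, flow now 10.
No augmenting path remains; maximum flow = 10.
By max-flow min-cut, the minimum cut capacity equals the max flow.
In the residual graph, reachable from S: {S, B}.
Min-cut edges: S→A (8), B→C (2); capacity 8 + 2 = 10.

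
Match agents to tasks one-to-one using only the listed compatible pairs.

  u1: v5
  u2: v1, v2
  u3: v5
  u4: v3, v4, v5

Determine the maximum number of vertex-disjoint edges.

3

Unit-capacity flow: source→left, listed edges, right→sink; max matching = max flow.
Augmenting path u1→v5 (+1); matched 1.
Augmenting path u2→v1 (+1); matched 2.
Augmenting path u4→v3 (+1); matched 3.
No augmenting path remains; maximum matching = 3.
König certificate: {u2, u4, v5} is a vertex cover of size 3 (every listed pair touches it), so no matching can be larger.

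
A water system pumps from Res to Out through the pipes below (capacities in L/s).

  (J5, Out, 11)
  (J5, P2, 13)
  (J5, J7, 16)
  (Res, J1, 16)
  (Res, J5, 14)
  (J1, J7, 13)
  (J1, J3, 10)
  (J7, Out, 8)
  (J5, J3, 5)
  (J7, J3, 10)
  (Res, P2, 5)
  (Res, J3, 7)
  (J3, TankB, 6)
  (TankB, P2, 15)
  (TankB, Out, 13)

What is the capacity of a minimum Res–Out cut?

Augment Res→J5→Out: bottleneck 11, flow now 11.
Augment Res→J5→J7→Out: bottleneck 3, flow now 14.
Augment Res→J1→J7→Out: bottleneck 5, flow now 19.
Augment Res→J3→TankB→Out: bottleneck 6, flow now 25.
No augmenting path remains; maximum flow = 25.
By max-flow min-cut, the minimum cut capacity equals the max flow.
In the residual graph, reachable from Res: {Res, J5, J1, J7, J3, P2}.
Min-cut edges: J5→Out (11), J7→Out (8), J3→TankB (6); capacity 11 + 8 + 6 = 25.

25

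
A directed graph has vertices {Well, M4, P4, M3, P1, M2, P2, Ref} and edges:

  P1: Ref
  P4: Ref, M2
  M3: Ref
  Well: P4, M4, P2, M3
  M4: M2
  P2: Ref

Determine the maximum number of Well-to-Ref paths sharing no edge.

Assign every edge capacity 1; by Menger, the answer equals the max flow.
Path Well→P4→Ref (+1); total 1.
Path Well→M3→Ref (+1); total 2.
Path Well→P2→Ref (+1); total 3.
No residual Well→Ref path; max flow = 3.
Certifying cut of size 3: {Well→M3, Well→P2, Well→P4}.

3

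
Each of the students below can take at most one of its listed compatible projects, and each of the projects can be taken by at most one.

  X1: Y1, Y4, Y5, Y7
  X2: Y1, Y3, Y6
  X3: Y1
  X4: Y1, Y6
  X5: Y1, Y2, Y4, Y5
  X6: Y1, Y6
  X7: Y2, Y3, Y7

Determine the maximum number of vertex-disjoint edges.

Unit-capacity flow: source→left, listed edges, right→sink; max matching = max flow.
Augmenting path X1→Y1 (+1); matched 1.
Augmenting path X2→Y3 (+1); matched 2.
Augmenting path X4→Y6 (+1); matched 3.
Augmenting path X5→Y2 (+1); matched 4.
Augmenting path X7→Y7 (+1); matched 5.
Augmenting path X3→Y1→X1→Y4 (+1); matched 6.
No augmenting path remains; maximum matching = 6.
König certificate: {X1, X2, X5, X7, Y1, Y6} is a vertex cover of size 6 (every listed pair touches it), so no matching can be larger.

6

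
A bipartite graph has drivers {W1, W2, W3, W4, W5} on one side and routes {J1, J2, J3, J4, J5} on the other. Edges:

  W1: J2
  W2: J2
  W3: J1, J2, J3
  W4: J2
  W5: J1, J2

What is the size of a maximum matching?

3

Unit-capacity flow: source→left, listed edges, right→sink; max matching = max flow.
Augmenting path W1→J2 (+1); matched 1.
Augmenting path W3→J1 (+1); matched 2.
Augmenting path W5→J1→W3→J3 (+1); matched 3.
No augmenting path remains; maximum matching = 3.
König certificate: {W3, W5, J2} is a vertex cover of size 3 (every listed pair touches it), so no matching can be larger.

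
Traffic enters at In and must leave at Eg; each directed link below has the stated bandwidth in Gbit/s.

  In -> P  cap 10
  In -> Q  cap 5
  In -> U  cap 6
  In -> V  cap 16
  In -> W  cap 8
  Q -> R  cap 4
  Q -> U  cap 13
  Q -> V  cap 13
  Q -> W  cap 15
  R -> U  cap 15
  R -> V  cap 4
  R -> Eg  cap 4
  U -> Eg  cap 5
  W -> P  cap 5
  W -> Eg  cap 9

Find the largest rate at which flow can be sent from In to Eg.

Augment In→U→Eg: bottleneck 5, flow now 5.
Augment In→W→Eg: bottleneck 8, flow now 13.
Augment In→Q→R→Eg: bottleneck 4, flow now 17.
Augment In→Q→W→Eg: bottleneck 1, flow now 18.
No augmenting path remains; maximum flow = 18.
In the residual graph, reachable from In: {In, P, U, V}.
Min-cut edges: In→Q (5), In→W (8), U→Eg (5); capacity 5 + 8 + 5 = 18.
This cut is saturated, so no flow can exceed 18.

18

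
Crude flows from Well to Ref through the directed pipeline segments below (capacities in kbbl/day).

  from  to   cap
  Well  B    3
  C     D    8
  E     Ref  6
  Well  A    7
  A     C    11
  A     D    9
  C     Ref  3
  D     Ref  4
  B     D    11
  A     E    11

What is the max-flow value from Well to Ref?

Augment Well→A→C→Ref: bottleneck 3, flow now 3.
Augment Well→A→D→Ref: bottleneck 4, flow now 7.
Augment Well→B→D→A→E→Ref: bottleneck 3, flow now 10. (uses reverse residual edge)
No augmenting path remains; maximum flow = 10.
In the residual graph, reachable from Well: {Well}.
Min-cut edges: Well→A (7), Well→B (3); capacity 7 + 3 = 10.
This cut is saturated, so no flow can exceed 10.

10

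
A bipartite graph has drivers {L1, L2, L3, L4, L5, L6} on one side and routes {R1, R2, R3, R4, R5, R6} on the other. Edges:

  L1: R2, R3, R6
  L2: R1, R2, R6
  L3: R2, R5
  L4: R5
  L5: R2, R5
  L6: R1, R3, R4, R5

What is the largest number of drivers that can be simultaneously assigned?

Unit-capacity flow: source→left, listed edges, right→sink; max matching = max flow.
Augmenting path L1→R2 (+1); matched 1.
Augmenting path L2→R1 (+1); matched 2.
Augmenting path L3→R5 (+1); matched 3.
Augmenting path L6→R3 (+1); matched 4.
Augmenting path L5→R2→L1→R6 (+1); matched 5.
No augmenting path remains; maximum matching = 5.
König certificate: {L1, L2, L6, R2, R5} is a vertex cover of size 5 (every listed pair touches it), so no matching can be larger.

5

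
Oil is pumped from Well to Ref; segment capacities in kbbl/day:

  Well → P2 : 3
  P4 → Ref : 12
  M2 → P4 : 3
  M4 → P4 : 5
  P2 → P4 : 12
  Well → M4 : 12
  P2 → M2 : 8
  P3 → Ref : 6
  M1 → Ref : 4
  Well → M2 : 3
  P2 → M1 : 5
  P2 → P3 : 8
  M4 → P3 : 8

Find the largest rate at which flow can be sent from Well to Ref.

17

Augment Well→M4→P4→Ref: bottleneck 5, flow now 5.
Augment Well→M4→P3→Ref: bottleneck 6, flow now 11.
Augment Well→P2→P4→Ref: bottleneck 3, flow now 14.
Augment Well→M2→P4→Ref: bottleneck 3, flow now 17.
No augmenting path remains; maximum flow = 17.
In the residual graph, reachable from Well: {Well, M4, P3}.
Min-cut edges: Well→P2 (3), Well→M2 (3), M4→P4 (5), P3→Ref (6); capacity 3 + 3 + 5 + 6 = 17.
This cut is saturated, so no flow can exceed 17.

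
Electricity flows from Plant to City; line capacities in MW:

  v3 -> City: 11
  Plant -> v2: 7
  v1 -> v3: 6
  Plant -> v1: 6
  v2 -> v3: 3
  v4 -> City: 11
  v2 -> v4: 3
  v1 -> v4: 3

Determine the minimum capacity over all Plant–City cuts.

12

Augment Plant→v1→v3→City: bottleneck 6, flow now 6.
Augment Plant→v2→v3→City: bottleneck 3, flow now 9.
Augment Plant→v2→v4→City: bottleneck 3, flow now 12.
No augmenting path remains; maximum flow = 12.
By max-flow min-cut, the minimum cut capacity equals the max flow.
In the residual graph, reachable from Plant: {Plant, v2}.
Min-cut edges: Plant→v1 (6), v2→v3 (3), v2→v4 (3); capacity 6 + 3 + 3 = 12.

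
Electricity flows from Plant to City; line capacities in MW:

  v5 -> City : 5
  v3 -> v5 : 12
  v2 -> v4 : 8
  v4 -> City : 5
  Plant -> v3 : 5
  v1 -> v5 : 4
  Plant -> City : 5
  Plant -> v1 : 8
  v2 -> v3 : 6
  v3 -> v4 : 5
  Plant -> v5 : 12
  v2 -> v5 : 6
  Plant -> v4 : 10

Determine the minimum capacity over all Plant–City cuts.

Augment Plant→City: bottleneck 5, flow now 5.
Augment Plant→v4→City: bottleneck 5, flow now 10.
Augment Plant→v5→City: bottleneck 5, flow now 15.
No augmenting path remains; maximum flow = 15.
By max-flow min-cut, the minimum cut capacity equals the max flow.
In the residual graph, reachable from Plant: {Plant, v1, v3, v4, v5}.
Min-cut edges: Plant→City (5), v4→City (5), v5→City (5); capacity 5 + 5 + 5 = 15.

15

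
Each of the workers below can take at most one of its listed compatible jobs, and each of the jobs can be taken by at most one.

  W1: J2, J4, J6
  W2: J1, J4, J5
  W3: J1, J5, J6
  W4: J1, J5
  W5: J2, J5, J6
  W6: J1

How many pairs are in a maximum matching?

Unit-capacity flow: source→left, listed edges, right→sink; max matching = max flow.
Augmenting path W1→J2 (+1); matched 1.
Augmenting path W2→J1 (+1); matched 2.
Augmenting path W3→J5 (+1); matched 3.
Augmenting path W5→J6 (+1); matched 4.
Augmenting path W4→J1→W2→J4 (+1); matched 5.
No augmenting path remains; maximum matching = 5.
König certificate: {J1, J2, J4, J5, J6} is a vertex cover of size 5 (every listed pair touches it), so no matching can be larger.

5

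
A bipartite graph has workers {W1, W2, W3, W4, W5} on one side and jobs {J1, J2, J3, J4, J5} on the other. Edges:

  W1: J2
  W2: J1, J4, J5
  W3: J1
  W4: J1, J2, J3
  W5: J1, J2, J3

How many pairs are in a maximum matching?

4

Unit-capacity flow: source→left, listed edges, right→sink; max matching = max flow.
Augmenting path W1→J2 (+1); matched 1.
Augmenting path W2→J1 (+1); matched 2.
Augmenting path W4→J3 (+1); matched 3.
Augmenting path W3→J1→W2→J4 (+1); matched 4.
No augmenting path remains; maximum matching = 4.
König certificate: {W2, J1, J2, J3} is a vertex cover of size 4 (every listed pair touches it), so no matching can be larger.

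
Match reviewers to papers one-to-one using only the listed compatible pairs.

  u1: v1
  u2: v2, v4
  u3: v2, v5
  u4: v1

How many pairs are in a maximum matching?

3

Unit-capacity flow: source→left, listed edges, right→sink; max matching = max flow.
Augmenting path u1→v1 (+1); matched 1.
Augmenting path u2→v2 (+1); matched 2.
Augmenting path u3→v5 (+1); matched 3.
No augmenting path remains; maximum matching = 3.
König certificate: {u2, u3, v1} is a vertex cover of size 3 (every listed pair touches it), so no matching can be larger.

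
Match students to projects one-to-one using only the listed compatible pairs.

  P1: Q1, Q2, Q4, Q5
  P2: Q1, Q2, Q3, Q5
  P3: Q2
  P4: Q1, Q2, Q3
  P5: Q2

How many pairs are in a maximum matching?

4

Unit-capacity flow: source→left, listed edges, right→sink; max matching = max flow.
Augmenting path P1→Q1 (+1); matched 1.
Augmenting path P2→Q2 (+1); matched 2.
Augmenting path P4→Q3 (+1); matched 3.
Augmenting path P3→Q2→P2→Q5 (+1); matched 4.
No augmenting path remains; maximum matching = 4.
König certificate: {P1, P2, P4, Q2} is a vertex cover of size 4 (every listed pair touches it), so no matching can be larger.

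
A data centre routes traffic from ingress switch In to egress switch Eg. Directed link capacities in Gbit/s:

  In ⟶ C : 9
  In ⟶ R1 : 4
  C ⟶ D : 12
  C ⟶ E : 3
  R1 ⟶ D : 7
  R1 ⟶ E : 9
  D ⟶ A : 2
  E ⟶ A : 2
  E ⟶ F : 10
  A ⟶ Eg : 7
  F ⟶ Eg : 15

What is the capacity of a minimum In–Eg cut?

9

Augment In→C→D→A→Eg: bottleneck 2, flow now 2.
Augment In→C→E→A→Eg: bottleneck 2, flow now 4.
Augment In→C→E→F→Eg: bottleneck 1, flow now 5.
Augment In→R1→E→F→Eg: bottleneck 4, flow now 9.
No augmenting path remains; maximum flow = 9.
By max-flow min-cut, the minimum cut capacity equals the max flow.
In the residual graph, reachable from In: {In, C, D}.
Min-cut edges: In→R1 (4), C→E (3), D→A (2); capacity 4 + 3 + 2 = 9.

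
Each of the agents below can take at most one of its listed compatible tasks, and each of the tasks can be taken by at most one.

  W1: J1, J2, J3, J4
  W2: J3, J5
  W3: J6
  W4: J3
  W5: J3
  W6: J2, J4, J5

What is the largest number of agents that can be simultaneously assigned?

5

Unit-capacity flow: source→left, listed edges, right→sink; max matching = max flow.
Augmenting path W1→J1 (+1); matched 1.
Augmenting path W2→J3 (+1); matched 2.
Augmenting path W3→J6 (+1); matched 3.
Augmenting path W6→J2 (+1); matched 4.
Augmenting path W4→J3→W2→J5 (+1); matched 5.
No augmenting path remains; maximum matching = 5.
König certificate: {W1, W2, W3, W6, J3} is a vertex cover of size 5 (every listed pair touches it), so no matching can be larger.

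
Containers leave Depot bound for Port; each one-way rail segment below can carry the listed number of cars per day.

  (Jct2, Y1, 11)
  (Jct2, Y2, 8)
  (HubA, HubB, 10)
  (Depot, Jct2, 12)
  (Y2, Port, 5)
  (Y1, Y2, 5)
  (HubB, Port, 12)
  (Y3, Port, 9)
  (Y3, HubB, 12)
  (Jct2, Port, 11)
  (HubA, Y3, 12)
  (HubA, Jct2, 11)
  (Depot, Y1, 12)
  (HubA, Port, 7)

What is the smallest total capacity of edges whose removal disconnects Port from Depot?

Augment Depot→Jct2→Port: bottleneck 11, flow now 11.
Augment Depot→Jct2→Y2→Port: bottleneck 1, flow now 12.
Augment Depot→Y1→Y2→Port: bottleneck 4, flow now 16.
No augmenting path remains; maximum flow = 16.
By max-flow min-cut, the minimum cut capacity equals the max flow.
In the residual graph, reachable from Depot: {Depot, Jct2, Y1, Y2}.
Min-cut edges: Jct2→Port (11), Y2→Port (5); capacity 11 + 5 = 16.

16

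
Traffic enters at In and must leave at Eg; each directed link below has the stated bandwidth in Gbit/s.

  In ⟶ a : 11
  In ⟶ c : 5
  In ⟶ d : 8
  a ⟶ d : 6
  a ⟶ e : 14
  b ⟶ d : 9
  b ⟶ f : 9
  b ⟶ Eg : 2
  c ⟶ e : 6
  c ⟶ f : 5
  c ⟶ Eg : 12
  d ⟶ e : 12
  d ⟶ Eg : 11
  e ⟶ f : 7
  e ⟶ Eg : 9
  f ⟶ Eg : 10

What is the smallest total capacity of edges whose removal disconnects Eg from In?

24

Augment In→c→Eg: bottleneck 5, flow now 5.
Augment In→d→Eg: bottleneck 8, flow now 13.
Augment In→a→d→Eg: bottleneck 3, flow now 16.
Augment In→a→e→Eg: bottleneck 8, flow now 24.
No augmenting path remains; maximum flow = 24.
By max-flow min-cut, the minimum cut capacity equals the max flow.
In the residual graph, reachable from In: {In}.
Min-cut edges: In→a (11), In→c (5), In→d (8); capacity 11 + 5 + 8 = 24.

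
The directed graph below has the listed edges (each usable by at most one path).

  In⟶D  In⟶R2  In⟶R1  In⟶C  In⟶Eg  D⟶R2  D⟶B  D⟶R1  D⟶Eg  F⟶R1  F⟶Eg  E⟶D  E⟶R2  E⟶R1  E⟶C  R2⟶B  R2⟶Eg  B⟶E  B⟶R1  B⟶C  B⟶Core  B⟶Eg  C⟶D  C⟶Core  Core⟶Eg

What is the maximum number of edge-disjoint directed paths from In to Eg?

4

Assign every edge capacity 1; by Menger, the answer equals the max flow.
Path In→Eg (+1); total 1.
Path In→D→Eg (+1); total 2.
Path In→R2→Eg (+1); total 3.
Path In→C→Core→Eg (+1); total 4.
No residual In→Eg path; max flow = 4.
Certifying cut of size 4: {In→C, In→D, In→Eg, In→R2}.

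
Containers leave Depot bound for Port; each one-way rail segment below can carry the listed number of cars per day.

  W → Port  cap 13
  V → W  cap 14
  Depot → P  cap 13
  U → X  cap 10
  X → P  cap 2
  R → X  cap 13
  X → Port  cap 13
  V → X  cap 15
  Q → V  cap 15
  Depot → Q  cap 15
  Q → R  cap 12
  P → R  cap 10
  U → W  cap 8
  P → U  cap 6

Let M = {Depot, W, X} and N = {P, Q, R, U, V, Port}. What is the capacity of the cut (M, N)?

56

Edges leaving {Depot, W, X}: Depot→P (13), Depot→Q (15), W→Port (13), X→P (2), X→Port (13).
Cut capacity = 13 + 15 + 13 + 2 + 13 = 56.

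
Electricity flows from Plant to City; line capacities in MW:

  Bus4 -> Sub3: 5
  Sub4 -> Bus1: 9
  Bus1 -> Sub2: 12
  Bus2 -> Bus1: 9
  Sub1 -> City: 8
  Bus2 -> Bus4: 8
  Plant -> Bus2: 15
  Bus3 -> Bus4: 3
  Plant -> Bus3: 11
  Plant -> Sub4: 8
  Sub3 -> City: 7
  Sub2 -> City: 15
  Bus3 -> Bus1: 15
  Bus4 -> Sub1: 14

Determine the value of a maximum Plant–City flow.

23

Augment Plant→Sub4→Bus1→Sub2→City: bottleneck 8, flow now 8.
Augment Plant→Bus3→Bus4→Sub1→City: bottleneck 3, flow now 11.
Augment Plant→Bus3→Bus1→Sub2→City: bottleneck 4, flow now 15.
Augment Plant→Bus2→Bus4→Sub1→City: bottleneck 5, flow now 20.
Augment Plant→Bus2→Bus4→Sub3→City: bottleneck 3, flow now 23.
No augmenting path remains; maximum flow = 23.
In the residual graph, reachable from Plant: {Plant, Sub4, Bus3, Bus2, Bus1}.
Min-cut edges: Bus3→Bus4 (3), Bus2→Bus4 (8), Bus1→Sub2 (12); capacity 3 + 8 + 12 = 23.
This cut is saturated, so no flow can exceed 23.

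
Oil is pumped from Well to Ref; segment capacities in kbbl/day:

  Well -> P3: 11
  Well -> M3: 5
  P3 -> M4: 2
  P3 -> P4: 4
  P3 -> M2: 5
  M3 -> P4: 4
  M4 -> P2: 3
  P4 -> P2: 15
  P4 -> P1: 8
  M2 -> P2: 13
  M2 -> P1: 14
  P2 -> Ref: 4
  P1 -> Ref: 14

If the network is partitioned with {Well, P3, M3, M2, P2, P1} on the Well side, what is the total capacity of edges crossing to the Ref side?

Edges leaving {Well, P3, M3, M2, P2, P1}: P3→M4 (2), P3→P4 (4), M3→P4 (4), P2→Ref (4), P1→Ref (14).
Cut capacity = 2 + 4 + 4 + 4 + 14 = 28.

28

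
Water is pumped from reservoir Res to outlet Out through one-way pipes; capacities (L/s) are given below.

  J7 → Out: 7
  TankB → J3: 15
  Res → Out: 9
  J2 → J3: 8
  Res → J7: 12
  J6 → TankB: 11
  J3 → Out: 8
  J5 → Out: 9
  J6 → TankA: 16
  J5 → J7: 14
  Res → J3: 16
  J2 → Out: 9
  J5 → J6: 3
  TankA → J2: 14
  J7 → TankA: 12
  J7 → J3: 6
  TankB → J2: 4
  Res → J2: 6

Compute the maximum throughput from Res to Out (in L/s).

Augment Res→Out: bottleneck 9, flow now 9.
Augment Res→J7→Out: bottleneck 7, flow now 16.
Augment Res→J2→Out: bottleneck 6, flow now 22.
Augment Res→J3→Out: bottleneck 8, flow now 30.
Augment Res→J7→TankA→J2→Out: bottleneck 3, flow now 33.
No augmenting path remains; maximum flow = 33.
In the residual graph, reachable from Res: {Res, J7, TankA, J2, J3}.
Min-cut edges: Res→Out (9), J7→Out (7), J2→Out (9), J3→Out (8); capacity 9 + 7 + 9 + 8 = 33.
This cut is saturated, so no flow can exceed 33.

33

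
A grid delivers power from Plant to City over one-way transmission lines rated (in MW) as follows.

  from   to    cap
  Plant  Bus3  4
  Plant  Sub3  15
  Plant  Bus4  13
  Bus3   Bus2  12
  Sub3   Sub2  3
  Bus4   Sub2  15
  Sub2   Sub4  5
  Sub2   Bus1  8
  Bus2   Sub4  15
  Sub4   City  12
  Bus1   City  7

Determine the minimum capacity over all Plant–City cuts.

16

Augment Plant→Bus3→Bus2→Sub4→City: bottleneck 4, flow now 4.
Augment Plant→Sub3→Sub2→Sub4→City: bottleneck 3, flow now 7.
Augment Plant→Bus4→Sub2→Sub4→City: bottleneck 2, flow now 9.
Augment Plant→Bus4→Sub2→Bus1→City: bottleneck 7, flow now 16.
No augmenting path remains; maximum flow = 16.
By max-flow min-cut, the minimum cut capacity equals the max flow.
In the residual graph, reachable from Plant: {Plant, Sub3, Bus4, Sub2, Bus1}.
Min-cut edges: Plant→Bus3 (4), Sub2→Sub4 (5), Bus1→City (7); capacity 4 + 5 + 7 = 16.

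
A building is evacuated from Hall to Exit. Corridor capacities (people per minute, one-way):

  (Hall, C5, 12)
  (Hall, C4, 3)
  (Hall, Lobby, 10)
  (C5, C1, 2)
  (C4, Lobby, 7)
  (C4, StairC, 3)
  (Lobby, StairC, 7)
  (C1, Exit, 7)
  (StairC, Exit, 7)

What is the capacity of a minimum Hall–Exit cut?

9

Augment Hall→C5→C1→Exit: bottleneck 2, flow now 2.
Augment Hall→C4→StairC→Exit: bottleneck 3, flow now 5.
Augment Hall→Lobby→StairC→Exit: bottleneck 4, flow now 9.
No augmenting path remains; maximum flow = 9.
By max-flow min-cut, the minimum cut capacity equals the max flow.
In the residual graph, reachable from Hall: {Hall, C5, C4, Lobby, StairC}.
Min-cut edges: C5→C1 (2), StairC→Exit (7); capacity 2 + 7 = 9.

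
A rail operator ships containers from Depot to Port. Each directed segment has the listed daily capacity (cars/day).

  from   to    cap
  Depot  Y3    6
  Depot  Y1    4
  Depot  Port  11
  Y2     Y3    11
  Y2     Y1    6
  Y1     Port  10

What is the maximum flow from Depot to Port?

Augment Depot→Port: bottleneck 11, flow now 11.
Augment Depot→Y1→Port: bottleneck 4, flow now 15.
No augmenting path remains; maximum flow = 15.
In the residual graph, reachable from Depot: {Depot, Y3}.
Min-cut edges: Depot→Y1 (4), Depot→Port (11); capacity 4 + 11 = 15.
This cut is saturated, so no flow can exceed 15.

15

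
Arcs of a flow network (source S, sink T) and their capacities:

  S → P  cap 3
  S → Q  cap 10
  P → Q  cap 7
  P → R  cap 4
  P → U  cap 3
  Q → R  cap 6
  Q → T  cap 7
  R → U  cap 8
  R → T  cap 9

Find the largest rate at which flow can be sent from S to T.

13

Augment S→Q→T: bottleneck 7, flow now 7.
Augment S→P→R→T: bottleneck 3, flow now 10.
Augment S→Q→R→T: bottleneck 3, flow now 13.
No augmenting path remains; maximum flow = 13.
In the residual graph, reachable from S: {S}.
Min-cut edges: S→P (3), S→Q (10); capacity 3 + 10 = 13.
This cut is saturated, so no flow can exceed 13.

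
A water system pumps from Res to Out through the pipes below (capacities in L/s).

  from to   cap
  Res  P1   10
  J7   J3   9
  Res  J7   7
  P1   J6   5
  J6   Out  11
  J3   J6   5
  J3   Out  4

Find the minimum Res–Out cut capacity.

Augment Res→P1→J6→Out: bottleneck 5, flow now 5.
Augment Res→J7→J3→Out: bottleneck 4, flow now 9.
Augment Res→J7→J3→J6→Out: bottleneck 3, flow now 12.
No augmenting path remains; maximum flow = 12.
By max-flow min-cut, the minimum cut capacity equals the max flow.
In the residual graph, reachable from Res: {Res, P1}.
Min-cut edges: Res→J7 (7), P1→J6 (5); capacity 7 + 5 = 12.

12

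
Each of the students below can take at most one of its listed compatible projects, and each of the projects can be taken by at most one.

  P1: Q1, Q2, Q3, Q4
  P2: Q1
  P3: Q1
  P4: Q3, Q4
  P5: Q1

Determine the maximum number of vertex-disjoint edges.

Unit-capacity flow: source→left, listed edges, right→sink; max matching = max flow.
Augmenting path P1→Q1 (+1); matched 1.
Augmenting path P4→Q3 (+1); matched 2.
Augmenting path P2→Q1→P1→Q2 (+1); matched 3.
No augmenting path remains; maximum matching = 3.
König certificate: {P1, P4, Q1} is a vertex cover of size 3 (every listed pair touches it), so no matching can be larger.

3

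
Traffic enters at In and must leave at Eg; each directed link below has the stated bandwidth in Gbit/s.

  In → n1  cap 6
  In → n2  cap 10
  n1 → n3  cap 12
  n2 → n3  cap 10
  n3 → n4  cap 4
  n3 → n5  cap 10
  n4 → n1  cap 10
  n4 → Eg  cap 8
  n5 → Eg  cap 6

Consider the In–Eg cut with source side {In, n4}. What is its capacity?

34

Edges leaving {In, n4}: In→n1 (6), In→n2 (10), n4→n1 (10), n4→Eg (8).
Cut capacity = 6 + 10 + 10 + 8 = 34.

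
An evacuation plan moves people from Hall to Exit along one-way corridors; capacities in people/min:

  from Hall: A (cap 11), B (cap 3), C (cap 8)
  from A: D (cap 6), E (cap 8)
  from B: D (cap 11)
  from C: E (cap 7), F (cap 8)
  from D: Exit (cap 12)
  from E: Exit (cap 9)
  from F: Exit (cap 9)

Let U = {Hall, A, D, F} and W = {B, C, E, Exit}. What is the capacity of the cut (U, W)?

Edges leaving {Hall, A, D, F}: Hall→B (3), Hall→C (8), A→E (8), D→Exit (12), F→Exit (9).
Cut capacity = 3 + 8 + 8 + 12 + 9 = 40.

40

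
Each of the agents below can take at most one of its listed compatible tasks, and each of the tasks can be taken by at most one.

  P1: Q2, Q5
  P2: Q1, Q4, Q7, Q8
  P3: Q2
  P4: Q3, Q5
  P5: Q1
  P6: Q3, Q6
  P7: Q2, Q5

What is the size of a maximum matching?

6

Unit-capacity flow: source→left, listed edges, right→sink; max matching = max flow.
Augmenting path P1→Q2 (+1); matched 1.
Augmenting path P2→Q1 (+1); matched 2.
Augmenting path P4→Q3 (+1); matched 3.
Augmenting path P6→Q6 (+1); matched 4.
Augmenting path P7→Q5 (+1); matched 5.
Augmenting path P5→Q1→P2→Q4 (+1); matched 6.
No augmenting path remains; maximum matching = 6.
König certificate: {P2, P4, P5, P6, Q2, Q5} is a vertex cover of size 6 (every listed pair touches it), so no matching can be larger.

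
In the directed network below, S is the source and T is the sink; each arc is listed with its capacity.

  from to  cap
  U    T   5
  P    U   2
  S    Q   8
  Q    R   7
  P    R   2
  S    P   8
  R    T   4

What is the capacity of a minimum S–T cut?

Augment S→P→R→T: bottleneck 2, flow now 2.
Augment S→P→U→T: bottleneck 2, flow now 4.
Augment S→Q→R→T: bottleneck 2, flow now 6.
No augmenting path remains; maximum flow = 6.
By max-flow min-cut, the minimum cut capacity equals the max flow.
In the residual graph, reachable from S: {S, P, Q, R}.
Min-cut edges: P→U (2), R→T (4); capacity 2 + 4 = 6.

6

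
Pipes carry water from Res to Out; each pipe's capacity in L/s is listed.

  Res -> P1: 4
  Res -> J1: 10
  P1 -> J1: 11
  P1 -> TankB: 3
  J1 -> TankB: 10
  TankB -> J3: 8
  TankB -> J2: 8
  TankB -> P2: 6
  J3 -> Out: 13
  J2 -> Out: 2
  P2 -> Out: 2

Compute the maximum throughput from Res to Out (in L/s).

Augment Res→P1→TankB→J3→Out: bottleneck 3, flow now 3.
Augment Res→J1→TankB→J3→Out: bottleneck 5, flow now 8.
Augment Res→J1→TankB→J2→Out: bottleneck 2, flow now 10.
Augment Res→J1→TankB→P2→Out: bottleneck 2, flow now 12.
No augmenting path remains; maximum flow = 12.
In the residual graph, reachable from Res: {Res, P1, J1, TankB, J2, P2}.
Min-cut edges: TankB→J3 (8), J2→Out (2), P2→Out (2); capacity 8 + 2 + 2 = 12.
This cut is saturated, so no flow can exceed 12.

12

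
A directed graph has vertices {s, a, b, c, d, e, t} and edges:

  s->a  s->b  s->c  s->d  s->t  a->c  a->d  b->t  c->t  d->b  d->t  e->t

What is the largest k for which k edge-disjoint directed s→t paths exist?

4

Assign every edge capacity 1; by Menger, the answer equals the max flow.
Path s→t (+1); total 1.
Path s→b→t (+1); total 2.
Path s→c→t (+1); total 3.
Path s→d→t (+1); total 4.
No residual s→t path; max flow = 4.
Certifying cut of size 4: {b→t, c→t, d→t, s→t}.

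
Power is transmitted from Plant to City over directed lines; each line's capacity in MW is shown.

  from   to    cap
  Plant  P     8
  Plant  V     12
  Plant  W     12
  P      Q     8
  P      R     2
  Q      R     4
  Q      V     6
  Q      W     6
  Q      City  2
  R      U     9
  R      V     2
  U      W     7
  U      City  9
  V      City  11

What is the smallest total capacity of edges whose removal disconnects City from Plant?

19

Augment Plant→V→City: bottleneck 11, flow now 11.
Augment Plant→P→Q→City: bottleneck 2, flow now 13.
Augment Plant→P→R→U→City: bottleneck 2, flow now 15.
Augment Plant→P→Q→R→U→City: bottleneck 4, flow now 19.
No augmenting path remains; maximum flow = 19.
By max-flow min-cut, the minimum cut capacity equals the max flow.
In the residual graph, reachable from Plant: {Plant, V, W}.
Min-cut edges: Plant→P (8), V→City (11); capacity 8 + 11 = 19.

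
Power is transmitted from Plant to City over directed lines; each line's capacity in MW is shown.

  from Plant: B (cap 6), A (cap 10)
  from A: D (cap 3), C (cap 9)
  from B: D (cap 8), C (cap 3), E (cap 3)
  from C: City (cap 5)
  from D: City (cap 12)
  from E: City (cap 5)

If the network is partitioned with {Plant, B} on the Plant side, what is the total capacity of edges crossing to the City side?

24

Edges leaving {Plant, B}: Plant→A (10), B→C (3), B→D (8), B→E (3).
Cut capacity = 10 + 3 + 8 + 3 = 24.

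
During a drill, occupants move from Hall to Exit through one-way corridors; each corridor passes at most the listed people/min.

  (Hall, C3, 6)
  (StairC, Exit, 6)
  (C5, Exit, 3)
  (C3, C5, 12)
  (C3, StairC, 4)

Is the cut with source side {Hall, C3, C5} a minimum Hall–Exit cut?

Given cut capacity: 4 + 3 = 7.
Augment Hall→C3→C5→Exit: bottleneck 3, flow now 3.
Augment Hall→C3→StairC→Exit: bottleneck 3, flow now 6.
No augmenting path remains; maximum flow = 6.
In the residual graph, reachable from Hall: {Hall}.
Min-cut edges: Hall→C3 (6); capacity 6 = 6.
Cut capacity 7 exceeds the max flow 6, so it is not minimum.

No — its capacity is 7, but the minimum cut has capacity 6.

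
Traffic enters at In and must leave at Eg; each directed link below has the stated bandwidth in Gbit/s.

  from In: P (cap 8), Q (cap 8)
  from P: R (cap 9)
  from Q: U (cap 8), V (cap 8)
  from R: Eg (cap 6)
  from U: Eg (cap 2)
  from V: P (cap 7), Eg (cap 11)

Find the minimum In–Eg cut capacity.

Augment In→P→R→Eg: bottleneck 6, flow now 6.
Augment In→Q→U→Eg: bottleneck 2, flow now 8.
Augment In→Q→V→Eg: bottleneck 6, flow now 14.
No augmenting path remains; maximum flow = 14.
By max-flow min-cut, the minimum cut capacity equals the max flow.
In the residual graph, reachable from In: {In, P, R}.
Min-cut edges: In→Q (8), R→Eg (6); capacity 8 + 6 = 14.

14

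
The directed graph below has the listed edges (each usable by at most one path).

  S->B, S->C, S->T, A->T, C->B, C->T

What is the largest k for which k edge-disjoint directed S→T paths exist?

2

Assign every edge capacity 1; by Menger, the answer equals the max flow.
Path S→T (+1); total 1.
Path S→C→T (+1); total 2.
No residual S→T path; max flow = 2.
Certifying cut of size 2: {S→C, S→T}.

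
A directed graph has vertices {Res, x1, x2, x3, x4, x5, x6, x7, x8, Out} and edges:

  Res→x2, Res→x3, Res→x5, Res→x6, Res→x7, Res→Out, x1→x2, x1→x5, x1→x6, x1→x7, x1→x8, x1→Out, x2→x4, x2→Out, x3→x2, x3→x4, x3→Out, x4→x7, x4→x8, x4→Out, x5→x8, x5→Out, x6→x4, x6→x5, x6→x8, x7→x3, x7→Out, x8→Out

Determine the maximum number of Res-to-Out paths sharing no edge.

Assign every edge capacity 1; by Menger, the answer equals the max flow.
Path Res→Out (+1); total 1.
Path Res→x2→Out (+1); total 2.
Path Res→x3→Out (+1); total 3.
Path Res→x5→Out (+1); total 4.
Path Res→x7→Out (+1); total 5.
Path Res→x6→x4→Out (+1); total 6.
No residual Res→Out path; max flow = 6.
Certifying cut of size 6: {Res→Out, Res→x2, Res→x3, Res→x5, Res→x6, Res→x7}.

6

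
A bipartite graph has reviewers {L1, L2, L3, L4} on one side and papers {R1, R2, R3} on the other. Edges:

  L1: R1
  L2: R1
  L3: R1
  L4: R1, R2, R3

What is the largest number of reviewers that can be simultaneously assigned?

2

Unit-capacity flow: source→left, listed edges, right→sink; max matching = max flow.
Augmenting path L1→R1 (+1); matched 1.
Augmenting path L4→R2 (+1); matched 2.
No augmenting path remains; maximum matching = 2.
König certificate: {L4, R1} is a vertex cover of size 2 (every listed pair touches it), so no matching can be larger.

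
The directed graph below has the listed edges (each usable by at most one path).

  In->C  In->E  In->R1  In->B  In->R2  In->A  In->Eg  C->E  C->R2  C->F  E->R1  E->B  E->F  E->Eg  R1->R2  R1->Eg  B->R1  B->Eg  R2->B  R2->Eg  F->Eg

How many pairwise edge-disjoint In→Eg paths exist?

Assign every edge capacity 1; by Menger, the answer equals the max flow.
Path In→Eg (+1); total 1.
Path In→E→Eg (+1); total 2.
Path In→R1→Eg (+1); total 3.
Path In→B→Eg (+1); total 4.
Path In→R2→Eg (+1); total 5.
Path In→C→F→Eg (+1); total 6.
No residual In→Eg path; max flow = 6.
Certifying cut of size 6: {In→B, In→C, In→E, In→Eg, In→R1, In→R2}.

6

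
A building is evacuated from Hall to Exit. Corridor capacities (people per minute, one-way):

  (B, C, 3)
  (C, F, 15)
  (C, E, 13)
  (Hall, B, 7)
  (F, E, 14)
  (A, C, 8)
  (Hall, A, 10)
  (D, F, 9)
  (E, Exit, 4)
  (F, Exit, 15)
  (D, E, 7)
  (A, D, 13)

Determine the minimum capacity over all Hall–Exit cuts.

Augment Hall→A→C→E→Exit: bottleneck 4, flow now 4.
Augment Hall→A→C→F→Exit: bottleneck 4, flow now 8.
Augment Hall→A→D→F→Exit: bottleneck 2, flow now 10.
Augment Hall→B→C→F→Exit: bottleneck 3, flow now 13.
No augmenting path remains; maximum flow = 13.
By max-flow min-cut, the minimum cut capacity equals the max flow.
In the residual graph, reachable from Hall: {Hall, B}.
Min-cut edges: Hall→A (10), B→C (3); capacity 10 + 3 = 13.

13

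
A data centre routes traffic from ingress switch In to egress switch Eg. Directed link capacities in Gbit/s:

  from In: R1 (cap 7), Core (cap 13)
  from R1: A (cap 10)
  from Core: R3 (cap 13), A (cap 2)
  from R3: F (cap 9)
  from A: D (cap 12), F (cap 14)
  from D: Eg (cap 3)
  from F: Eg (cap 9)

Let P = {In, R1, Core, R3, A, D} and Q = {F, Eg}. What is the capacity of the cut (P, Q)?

26

Edges leaving {In, R1, Core, R3, A, D}: R3→F (9), A→F (14), D→Eg (3).
Cut capacity = 9 + 14 + 3 = 26.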